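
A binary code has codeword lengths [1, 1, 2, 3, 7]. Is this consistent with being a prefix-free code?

Kraft inequality: Σ 2^(-l_i) ≤ 1 for prefix-free code
Calculating: 2^(-1) + 2^(-1) + 2^(-2) + 2^(-3) + 2^(-7)
= 0.5 + 0.5 + 0.25 + 0.125 + 0.0078125
= 1.3828
Since 1.3828 > 1, prefix-free code does not exist


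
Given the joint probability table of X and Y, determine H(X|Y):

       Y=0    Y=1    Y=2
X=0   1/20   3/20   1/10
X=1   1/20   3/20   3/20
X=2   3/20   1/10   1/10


H(X|Y) = Σ_y p(y) H(X|Y=y)
  p(Y=0) = 1/4, H(X|Y=0) = 1.3710
  p(Y=1) = 2/5, H(X|Y=1) = 1.5613
  p(Y=2) = 7/20, H(X|Y=2) = 1.5567
H(X|Y) = 0.2500×1.3710 + 0.4000×1.5613 + 0.3500×1.5567 = 1.5121 bits


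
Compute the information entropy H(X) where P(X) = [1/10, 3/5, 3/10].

H(X) = -Σ p(x) log₂ p(x)
  -1/10 × log₂(1/10) = 0.3322
  -3/5 × log₂(3/5) = 0.4422
  -3/10 × log₂(3/10) = 0.5211
H(X) = 1.2955 bits


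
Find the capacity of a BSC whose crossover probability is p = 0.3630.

For BSC with error probability p:
C = 1 - H(p) where H(p) is binary entropy
H(0.3630) = -0.3630 × log₂(0.3630) - 0.6370 × log₂(0.6370)
H(p) = 0.9451
C = 1 - 0.9451 = 0.0549 bits/use


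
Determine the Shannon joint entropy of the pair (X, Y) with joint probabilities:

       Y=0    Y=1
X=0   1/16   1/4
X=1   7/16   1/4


H(X,Y) = -Σ p(x,y) log₂ p(x,y)
  p(0,0)=1/16: -0.0625 × log₂(0.0625) = 0.2500
  p(0,1)=1/4: -0.2500 × log₂(0.2500) = 0.5000
  p(1,0)=7/16: -0.4375 × log₂(0.4375) = 0.5218
  p(1,1)=1/4: -0.2500 × log₂(0.2500) = 0.5000
H(X,Y) = 1.7718 bits


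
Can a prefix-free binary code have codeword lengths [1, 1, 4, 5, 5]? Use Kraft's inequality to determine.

Kraft inequality: Σ 2^(-l_i) ≤ 1 for prefix-free code
Calculating: 2^(-1) + 2^(-1) + 2^(-4) + 2^(-5) + 2^(-5)
= 0.5 + 0.5 + 0.0625 + 0.03125 + 0.03125
= 1.1250
Since 1.1250 > 1, prefix-free code does not exist


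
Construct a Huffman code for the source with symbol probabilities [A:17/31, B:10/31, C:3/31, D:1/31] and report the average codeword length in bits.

Huffman tree construction:
Combine smallest probabilities repeatedly
Resulting codes:
  A: 1 (length 1)
  B: 01 (length 2)
  C: 001 (length 3)
  D: 000 (length 3)
Average length = Σ p(s) × length(s) = 1.5806 bits


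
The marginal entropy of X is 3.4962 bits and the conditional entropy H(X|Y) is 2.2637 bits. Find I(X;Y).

I(X;Y) = H(X) - H(X|Y)
I(X;Y) = 3.4962 - 2.2637 = 1.2325 bits


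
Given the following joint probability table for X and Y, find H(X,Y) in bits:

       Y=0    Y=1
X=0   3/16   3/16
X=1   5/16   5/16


H(X,Y) = -Σ p(x,y) log₂ p(x,y)
  p(0,0)=3/16: -0.1875 × log₂(0.1875) = 0.4528
  p(0,1)=3/16: -0.1875 × log₂(0.1875) = 0.4528
  p(1,0)=5/16: -0.3125 × log₂(0.3125) = 0.5244
  p(1,1)=5/16: -0.3125 × log₂(0.3125) = 0.5244
H(X,Y) = 1.9544 bits


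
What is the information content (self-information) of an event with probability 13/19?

Information content I(x) = -log₂(p(x))
I = -log₂(13/19) = -log₂(0.6842)
I = 0.5475 bits


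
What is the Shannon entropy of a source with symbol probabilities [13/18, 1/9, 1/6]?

H(X) = -Σ p(x) log₂ p(x)
  -13/18 × log₂(13/18) = 0.3391
  -1/9 × log₂(1/9) = 0.3522
  -1/6 × log₂(1/6) = 0.4308
H(X) = 1.1221 bits


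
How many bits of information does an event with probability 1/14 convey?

Information content I(x) = -log₂(p(x))
I = -log₂(1/14) = -log₂(0.0714)
I = 3.8074 bits


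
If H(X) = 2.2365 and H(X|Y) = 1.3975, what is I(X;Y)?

I(X;Y) = H(X) - H(X|Y)
I(X;Y) = 2.2365 - 1.3975 = 0.839 bits


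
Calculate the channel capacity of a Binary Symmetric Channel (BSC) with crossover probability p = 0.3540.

For BSC with error probability p:
C = 1 - H(p) where H(p) is binary entropy
H(0.3540) = -0.3540 × log₂(0.3540) - 0.6460 × log₂(0.6460)
H(p) = 0.9376
C = 1 - 0.9376 = 0.0624 bits/use


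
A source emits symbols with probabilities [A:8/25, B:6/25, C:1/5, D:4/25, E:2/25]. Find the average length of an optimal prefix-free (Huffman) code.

Huffman tree construction:
Combine smallest probabilities repeatedly
Resulting codes:
  A: 11 (length 2)
  B: 01 (length 2)
  C: 00 (length 2)
  D: 101 (length 3)
  E: 100 (length 3)
Average length = Σ p(s) × length(s) = 2.2400 bits


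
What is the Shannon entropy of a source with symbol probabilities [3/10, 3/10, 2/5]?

H(X) = -Σ p(x) log₂ p(x)
  -3/10 × log₂(3/10) = 0.5211
  -3/10 × log₂(3/10) = 0.5211
  -2/5 × log₂(2/5) = 0.5288
H(X) = 1.5710 bits


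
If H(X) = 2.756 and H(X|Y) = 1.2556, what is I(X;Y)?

I(X;Y) = H(X) - H(X|Y)
I(X;Y) = 2.756 - 1.2556 = 1.5004 bits


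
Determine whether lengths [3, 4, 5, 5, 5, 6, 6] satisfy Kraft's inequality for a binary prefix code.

Kraft inequality: Σ 2^(-l_i) ≤ 1 for prefix-free code
Calculating: 2^(-3) + 2^(-4) + 2^(-5) + 2^(-5) + 2^(-5) + 2^(-6) + 2^(-6)
= 0.125 + 0.0625 + 0.03125 + 0.03125 + 0.03125 + 0.015625 + 0.015625
= 0.3125
Since 0.3125 ≤ 1, prefix-free code exists


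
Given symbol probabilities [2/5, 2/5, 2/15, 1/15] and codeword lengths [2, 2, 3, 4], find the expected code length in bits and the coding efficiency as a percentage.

Average length L = Σ p_i × l_i = 2.2667 bits
Entropy H = 1.7056 bits
Efficiency η = H/L × 100% = 75.25%


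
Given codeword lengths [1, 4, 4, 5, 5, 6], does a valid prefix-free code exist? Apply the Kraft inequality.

Kraft inequality: Σ 2^(-l_i) ≤ 1 for prefix-free code
Calculating: 2^(-1) + 2^(-4) + 2^(-4) + 2^(-5) + 2^(-5) + 2^(-6)
= 0.5 + 0.0625 + 0.0625 + 0.03125 + 0.03125 + 0.015625
= 0.7031
Since 0.7031 ≤ 1, prefix-free code exists


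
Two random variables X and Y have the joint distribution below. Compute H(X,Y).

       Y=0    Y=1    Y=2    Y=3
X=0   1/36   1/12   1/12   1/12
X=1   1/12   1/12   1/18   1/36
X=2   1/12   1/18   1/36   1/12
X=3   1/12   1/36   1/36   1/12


H(X,Y) = -Σ p(x,y) log₂ p(x,y)
  p(0,0)=1/36: -0.0278 × log₂(0.0278) = 0.1436
  p(0,1)=1/12: -0.0833 × log₂(0.0833) = 0.2987
  p(0,2)=1/12: -0.0833 × log₂(0.0833) = 0.2987
  p(0,3)=1/12: -0.0833 × log₂(0.0833) = 0.2987
  p(1,0)=1/12: -0.0833 × log₂(0.0833) = 0.2987
  p(1,1)=1/12: -0.0833 × log₂(0.0833) = 0.2987
  p(1,2)=1/18: -0.0556 × log₂(0.0556) = 0.2317
  p(1,3)=1/36: -0.0278 × log₂(0.0278) = 0.1436
  p(2,0)=1/12: -0.0833 × log₂(0.0833) = 0.2987
  p(2,1)=1/18: -0.0556 × log₂(0.0556) = 0.2317
  p(2,2)=1/36: -0.0278 × log₂(0.0278) = 0.1436
  p(2,3)=1/12: -0.0833 × log₂(0.0833) = 0.2987
  p(3,0)=1/12: -0.0833 × log₂(0.0833) = 0.2987
  p(3,1)=1/36: -0.0278 × log₂(0.0278) = 0.1436
  p(3,2)=1/36: -0.0278 × log₂(0.0278) = 0.1436
  p(3,3)=1/12: -0.0833 × log₂(0.0833) = 0.2987
H(X,Y) = 3.8701 bits


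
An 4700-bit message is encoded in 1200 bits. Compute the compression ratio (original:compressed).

Compression ratio = Original / Compressed
= 4700 / 1200 = 3.92:1


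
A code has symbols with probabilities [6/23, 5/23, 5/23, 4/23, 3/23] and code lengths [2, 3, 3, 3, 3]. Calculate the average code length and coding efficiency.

Average length L = Σ p_i × l_i = 2.7391 bits
Entropy H = 2.2851 bits
Efficiency η = H/L × 100% = 83.43%


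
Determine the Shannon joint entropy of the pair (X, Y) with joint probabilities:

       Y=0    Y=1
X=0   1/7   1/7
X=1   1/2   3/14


H(X,Y) = -Σ p(x,y) log₂ p(x,y)
  p(0,0)=1/7: -0.1429 × log₂(0.1429) = 0.4011
  p(0,1)=1/7: -0.1429 × log₂(0.1429) = 0.4011
  p(1,0)=1/2: -0.5000 × log₂(0.5000) = 0.5000
  p(1,1)=3/14: -0.2143 × log₂(0.2143) = 0.4762
H(X,Y) = 1.7783 bits


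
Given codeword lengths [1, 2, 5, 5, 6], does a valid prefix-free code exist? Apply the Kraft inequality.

Kraft inequality: Σ 2^(-l_i) ≤ 1 for prefix-free code
Calculating: 2^(-1) + 2^(-2) + 2^(-5) + 2^(-5) + 2^(-6)
= 0.5 + 0.25 + 0.03125 + 0.03125 + 0.015625
= 0.8281
Since 0.8281 ≤ 1, prefix-free code exists


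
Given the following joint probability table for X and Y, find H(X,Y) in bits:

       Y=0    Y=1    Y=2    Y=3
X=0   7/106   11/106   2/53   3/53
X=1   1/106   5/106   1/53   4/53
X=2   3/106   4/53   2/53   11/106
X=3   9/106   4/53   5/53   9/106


H(X,Y) = -Σ p(x,y) log₂ p(x,y)
  p(0,0)=7/106: -0.0660 × log₂(0.0660) = 0.2589
  p(0,1)=11/106: -0.1038 × log₂(0.1038) = 0.3392
  p(0,2)=2/53: -0.0377 × log₂(0.0377) = 0.1784
  p(0,3)=3/53: -0.0566 × log₂(0.0566) = 0.2345
  p(1,0)=1/106: -0.0094 × log₂(0.0094) = 0.0635
  p(1,1)=5/106: -0.0472 × log₂(0.0472) = 0.2078
  p(1,2)=1/53: -0.0189 × log₂(0.0189) = 0.1081
  p(1,3)=4/53: -0.0755 × log₂(0.0755) = 0.2814
  p(2,0)=3/106: -0.0283 × log₂(0.0283) = 0.1456
  p(2,1)=4/53: -0.0755 × log₂(0.0755) = 0.2814
  p(2,2)=2/53: -0.0377 × log₂(0.0377) = 0.1784
  p(2,3)=11/106: -0.1038 × log₂(0.1038) = 0.3392
  p(3,0)=9/106: -0.0849 × log₂(0.0849) = 0.3021
  p(3,1)=4/53: -0.0755 × log₂(0.0755) = 0.2814
  p(3,2)=5/53: -0.0943 × log₂(0.0943) = 0.3213
  p(3,3)=9/106: -0.0849 × log₂(0.0849) = 0.3021
H(X,Y) = 3.8231 bits


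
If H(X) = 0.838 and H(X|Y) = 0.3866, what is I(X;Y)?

I(X;Y) = H(X) - H(X|Y)
I(X;Y) = 0.838 - 0.3866 = 0.4514 bits


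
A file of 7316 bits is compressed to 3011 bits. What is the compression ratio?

Compression ratio = Original / Compressed
= 7316 / 3011 = 2.43:1


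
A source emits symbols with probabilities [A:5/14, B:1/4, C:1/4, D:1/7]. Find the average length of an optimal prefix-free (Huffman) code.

Huffman tree construction:
Combine smallest probabilities repeatedly
Resulting codes:
  A: 11 (length 2)
  B: 01 (length 2)
  C: 10 (length 2)
  D: 00 (length 2)
Average length = Σ p(s) × length(s) = 2.0000 bits


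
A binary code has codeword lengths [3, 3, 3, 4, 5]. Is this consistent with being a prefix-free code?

Kraft inequality: Σ 2^(-l_i) ≤ 1 for prefix-free code
Calculating: 2^(-3) + 2^(-3) + 2^(-3) + 2^(-4) + 2^(-5)
= 0.125 + 0.125 + 0.125 + 0.0625 + 0.03125
= 0.4688
Since 0.4688 ≤ 1, prefix-free code exists


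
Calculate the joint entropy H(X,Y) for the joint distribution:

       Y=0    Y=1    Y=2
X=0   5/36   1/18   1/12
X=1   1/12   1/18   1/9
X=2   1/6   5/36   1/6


H(X,Y) = -Σ p(x,y) log₂ p(x,y)
  p(0,0)=5/36: -0.1389 × log₂(0.1389) = 0.3956
  p(0,1)=1/18: -0.0556 × log₂(0.0556) = 0.2317
  p(0,2)=1/12: -0.0833 × log₂(0.0833) = 0.2987
  p(1,0)=1/12: -0.0833 × log₂(0.0833) = 0.2987
  p(1,1)=1/18: -0.0556 × log₂(0.0556) = 0.2317
  p(1,2)=1/9: -0.1111 × log₂(0.1111) = 0.3522
  p(2,0)=1/6: -0.1667 × log₂(0.1667) = 0.4308
  p(2,1)=5/36: -0.1389 × log₂(0.1389) = 0.3956
  p(2,2)=1/6: -0.1667 × log₂(0.1667) = 0.4308
H(X,Y) = 3.0658 bits


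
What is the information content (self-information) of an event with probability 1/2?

Information content I(x) = -log₂(p(x))
I = -log₂(1/2) = -log₂(0.5000)
I = 1.0000 bits


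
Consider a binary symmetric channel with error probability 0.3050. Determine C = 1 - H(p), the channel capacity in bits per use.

For BSC with error probability p:
C = 1 - H(p) where H(p) is binary entropy
H(0.3050) = -0.3050 × log₂(0.3050) - 0.6950 × log₂(0.6950)
H(p) = 0.8873
C = 1 - 0.8873 = 0.1127 bits/use


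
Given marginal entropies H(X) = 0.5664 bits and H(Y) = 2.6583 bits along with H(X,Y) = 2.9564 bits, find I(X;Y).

I(X;Y) = H(X) + H(Y) - H(X,Y)
I(X;Y) = 0.5664 + 2.6583 - 2.9564 = 0.2683 bits


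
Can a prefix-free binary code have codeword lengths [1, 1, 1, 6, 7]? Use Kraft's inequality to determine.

Kraft inequality: Σ 2^(-l_i) ≤ 1 for prefix-free code
Calculating: 2^(-1) + 2^(-1) + 2^(-1) + 2^(-6) + 2^(-7)
= 0.5 + 0.5 + 0.5 + 0.015625 + 0.0078125
= 1.5234
Since 1.5234 > 1, prefix-free code does not exist


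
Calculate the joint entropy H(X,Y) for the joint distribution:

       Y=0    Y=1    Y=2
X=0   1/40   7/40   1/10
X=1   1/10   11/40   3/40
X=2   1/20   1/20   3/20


H(X,Y) = -Σ p(x,y) log₂ p(x,y)
  p(0,0)=1/40: -0.0250 × log₂(0.0250) = 0.1330
  p(0,1)=7/40: -0.1750 × log₂(0.1750) = 0.4401
  p(0,2)=1/10: -0.1000 × log₂(0.1000) = 0.3322
  p(1,0)=1/10: -0.1000 × log₂(0.1000) = 0.3322
  p(1,1)=11/40: -0.2750 × log₂(0.2750) = 0.5122
  p(1,2)=3/40: -0.0750 × log₂(0.0750) = 0.2803
  p(2,0)=1/20: -0.0500 × log₂(0.0500) = 0.2161
  p(2,1)=1/20: -0.0500 × log₂(0.0500) = 0.2161
  p(2,2)=3/20: -0.1500 × log₂(0.1500) = 0.4105
H(X,Y) = 2.8727 bits


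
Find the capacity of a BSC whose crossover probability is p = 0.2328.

For BSC with error probability p:
C = 1 - H(p) where H(p) is binary entropy
H(0.2328) = -0.2328 × log₂(0.2328) - 0.7672 × log₂(0.7672)
H(p) = 0.7829
C = 1 - 0.7829 = 0.2171 bits/use


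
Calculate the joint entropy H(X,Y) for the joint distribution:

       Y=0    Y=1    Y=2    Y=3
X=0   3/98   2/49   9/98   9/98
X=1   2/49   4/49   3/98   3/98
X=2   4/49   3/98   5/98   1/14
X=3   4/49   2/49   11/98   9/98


H(X,Y) = -Σ p(x,y) log₂ p(x,y)
  p(0,0)=3/98: -0.0306 × log₂(0.0306) = 0.1540
  p(0,1)=2/49: -0.0408 × log₂(0.0408) = 0.1884
  p(0,2)=9/98: -0.0918 × log₂(0.0918) = 0.3164
  p(0,3)=9/98: -0.0918 × log₂(0.0918) = 0.3164
  p(1,0)=2/49: -0.0408 × log₂(0.0408) = 0.1884
  p(1,1)=4/49: -0.0816 × log₂(0.0816) = 0.2951
  p(1,2)=3/98: -0.0306 × log₂(0.0306) = 0.1540
  p(1,3)=3/98: -0.0306 × log₂(0.0306) = 0.1540
  p(2,0)=4/49: -0.0816 × log₂(0.0816) = 0.2951
  p(2,1)=3/98: -0.0306 × log₂(0.0306) = 0.1540
  p(2,2)=5/98: -0.0510 × log₂(0.0510) = 0.2190
  p(2,3)=1/14: -0.0714 × log₂(0.0714) = 0.2720
  p(3,0)=4/49: -0.0816 × log₂(0.0816) = 0.2951
  p(3,1)=2/49: -0.0408 × log₂(0.0408) = 0.1884
  p(3,2)=11/98: -0.1122 × log₂(0.1122) = 0.3542
  p(3,3)=9/98: -0.0918 × log₂(0.0918) = 0.3164
H(X,Y) = 3.8604 bits


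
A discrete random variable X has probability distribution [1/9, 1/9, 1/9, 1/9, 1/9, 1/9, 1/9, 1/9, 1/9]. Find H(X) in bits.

H(X) = -Σ p(x) log₂ p(x)
  -1/9 × log₂(1/9) = 0.3522
  -1/9 × log₂(1/9) = 0.3522
  -1/9 × log₂(1/9) = 0.3522
  -1/9 × log₂(1/9) = 0.3522
  -1/9 × log₂(1/9) = 0.3522
  -1/9 × log₂(1/9) = 0.3522
  -1/9 × log₂(1/9) = 0.3522
  -1/9 × log₂(1/9) = 0.3522
  -1/9 × log₂(1/9) = 0.3522
H(X) = 3.1699 bits


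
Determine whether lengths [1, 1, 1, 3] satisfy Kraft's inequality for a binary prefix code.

Kraft inequality: Σ 2^(-l_i) ≤ 1 for prefix-free code
Calculating: 2^(-1) + 2^(-1) + 2^(-1) + 2^(-3)
= 0.5 + 0.5 + 0.5 + 0.125
= 1.6250
Since 1.6250 > 1, prefix-free code does not exist


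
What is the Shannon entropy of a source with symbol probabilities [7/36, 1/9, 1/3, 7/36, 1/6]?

H(X) = -Σ p(x) log₂ p(x)
  -7/36 × log₂(7/36) = 0.4594
  -1/9 × log₂(1/9) = 0.3522
  -1/3 × log₂(1/3) = 0.5283
  -7/36 × log₂(7/36) = 0.4594
  -1/6 × log₂(1/6) = 0.4308
H(X) = 2.2301 bits


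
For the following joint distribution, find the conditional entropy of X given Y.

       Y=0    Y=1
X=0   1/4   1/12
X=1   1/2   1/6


H(X|Y) = Σ_y p(y) H(X|Y=y)
  p(Y=0) = 3/4, H(X|Y=0) = 0.9183
  p(Y=1) = 1/4, H(X|Y=1) = 0.9183
H(X|Y) = 0.7500×0.9183 + 0.2500×0.9183 = 0.9183 bits


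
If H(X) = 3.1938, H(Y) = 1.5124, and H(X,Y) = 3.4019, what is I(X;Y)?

I(X;Y) = H(X) + H(Y) - H(X,Y)
I(X;Y) = 3.1938 + 1.5124 - 3.4019 = 1.3043 bits


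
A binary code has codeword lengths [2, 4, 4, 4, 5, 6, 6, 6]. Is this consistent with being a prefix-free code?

Kraft inequality: Σ 2^(-l_i) ≤ 1 for prefix-free code
Calculating: 2^(-2) + 2^(-4) + 2^(-4) + 2^(-4) + 2^(-5) + 2^(-6) + 2^(-6) + 2^(-6)
= 0.25 + 0.0625 + 0.0625 + 0.0625 + 0.03125 + 0.015625 + 0.015625 + 0.015625
= 0.5156
Since 0.5156 ≤ 1, prefix-free code exists


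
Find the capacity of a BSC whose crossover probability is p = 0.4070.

For BSC with error probability p:
C = 1 - H(p) where H(p) is binary entropy
H(0.4070) = -0.4070 × log₂(0.4070) - 0.5930 × log₂(0.5930)
H(p) = 0.9749
C = 1 - 0.9749 = 0.0251 bits/use


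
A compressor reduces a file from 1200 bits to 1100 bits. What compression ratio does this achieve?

Compression ratio = Original / Compressed
= 1200 / 1100 = 1.09:1


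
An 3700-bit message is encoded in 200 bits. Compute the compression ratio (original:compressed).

Compression ratio = Original / Compressed
= 3700 / 200 = 18.50:1


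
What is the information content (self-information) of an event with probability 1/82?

Information content I(x) = -log₂(p(x))
I = -log₂(1/82) = -log₂(0.0122)
I = 6.3576 bits


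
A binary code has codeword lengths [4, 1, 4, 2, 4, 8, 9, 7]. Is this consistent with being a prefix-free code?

Kraft inequality: Σ 2^(-l_i) ≤ 1 for prefix-free code
Calculating: 2^(-4) + 2^(-1) + 2^(-4) + 2^(-2) + 2^(-4) + 2^(-8) + 2^(-9) + 2^(-7)
= 0.0625 + 0.5 + 0.0625 + 0.25 + 0.0625 + 0.00390625 + 0.001953125 + 0.0078125
= 0.9512
Since 0.9512 ≤ 1, prefix-free code exists


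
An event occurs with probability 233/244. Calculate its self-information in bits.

Information content I(x) = -log₂(p(x))
I = -log₂(233/244) = -log₂(0.9549)
I = 0.0666 bits


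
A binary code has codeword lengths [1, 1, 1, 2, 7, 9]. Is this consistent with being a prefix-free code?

Kraft inequality: Σ 2^(-l_i) ≤ 1 for prefix-free code
Calculating: 2^(-1) + 2^(-1) + 2^(-1) + 2^(-2) + 2^(-7) + 2^(-9)
= 0.5 + 0.5 + 0.5 + 0.25 + 0.0078125 + 0.001953125
= 1.7598
Since 1.7598 > 1, prefix-free code does not exist


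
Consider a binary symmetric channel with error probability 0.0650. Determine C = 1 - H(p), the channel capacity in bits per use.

For BSC with error probability p:
C = 1 - H(p) where H(p) is binary entropy
H(0.0650) = -0.0650 × log₂(0.0650) - 0.9350 × log₂(0.9350)
H(p) = 0.3470
C = 1 - 0.3470 = 0.6530 bits/use


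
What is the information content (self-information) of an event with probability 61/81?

Information content I(x) = -log₂(p(x))
I = -log₂(61/81) = -log₂(0.7531)
I = 0.4091 bits


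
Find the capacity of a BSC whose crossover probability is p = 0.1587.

For BSC with error probability p:
C = 1 - H(p) where H(p) is binary entropy
H(0.1587) = -0.1587 × log₂(0.1587) - 0.8413 × log₂(0.8413)
H(p) = 0.6312
C = 1 - 0.6312 = 0.3688 bits/use


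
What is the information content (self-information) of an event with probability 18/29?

Information content I(x) = -log₂(p(x))
I = -log₂(18/29) = -log₂(0.6207)
I = 0.6881 bits


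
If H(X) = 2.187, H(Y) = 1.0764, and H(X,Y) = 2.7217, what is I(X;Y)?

I(X;Y) = H(X) + H(Y) - H(X,Y)
I(X;Y) = 2.187 + 1.0764 - 2.7217 = 0.5417 bits


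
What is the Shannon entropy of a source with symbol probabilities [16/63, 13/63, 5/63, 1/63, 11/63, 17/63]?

H(X) = -Σ p(x) log₂ p(x)
  -16/63 × log₂(16/63) = 0.5022
  -13/63 × log₂(13/63) = 0.4698
  -5/63 × log₂(5/63) = 0.2901
  -1/63 × log₂(1/63) = 0.0949
  -11/63 × log₂(11/63) = 0.4396
  -17/63 × log₂(17/63) = 0.5100
H(X) = 2.3066 bits


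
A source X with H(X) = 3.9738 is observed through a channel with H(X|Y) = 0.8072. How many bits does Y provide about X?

I(X;Y) = H(X) - H(X|Y)
I(X;Y) = 3.9738 - 0.8072 = 3.1666 bits


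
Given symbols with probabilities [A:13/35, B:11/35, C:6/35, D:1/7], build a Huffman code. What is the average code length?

Huffman tree construction:
Combine smallest probabilities repeatedly
Resulting codes:
  A: 0 (length 1)
  B: 10 (length 2)
  C: 111 (length 3)
  D: 110 (length 3)
Average length = Σ p(s) × length(s) = 1.9429 bits


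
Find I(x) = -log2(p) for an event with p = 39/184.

Information content I(x) = -log₂(p(x))
I = -log₂(39/184) = -log₂(0.2120)
I = 2.2382 bits


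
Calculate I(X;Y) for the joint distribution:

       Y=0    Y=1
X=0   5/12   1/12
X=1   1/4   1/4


H(X) = 1.0000, H(Y) = 0.9183, H(X,Y) = 1.8250
I(X;Y) = H(X) + H(Y) - H(X,Y) = 0.0933 bits


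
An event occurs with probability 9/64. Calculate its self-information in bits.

Information content I(x) = -log₂(p(x))
I = -log₂(9/64) = -log₂(0.1406)
I = 2.8301 bits


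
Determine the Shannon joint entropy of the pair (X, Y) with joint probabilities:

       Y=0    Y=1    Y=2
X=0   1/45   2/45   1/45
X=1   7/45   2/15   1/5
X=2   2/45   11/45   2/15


H(X,Y) = -Σ p(x,y) log₂ p(x,y)
  p(0,0)=1/45: -0.0222 × log₂(0.0222) = 0.1220
  p(0,1)=2/45: -0.0444 × log₂(0.0444) = 0.1996
  p(0,2)=1/45: -0.0222 × log₂(0.0222) = 0.1220
  p(1,0)=7/45: -0.1556 × log₂(0.1556) = 0.4176
  p(1,1)=2/15: -0.1333 × log₂(0.1333) = 0.3876
  p(1,2)=1/5: -0.2000 × log₂(0.2000) = 0.4644
  p(2,0)=2/45: -0.0444 × log₂(0.0444) = 0.1996
  p(2,1)=11/45: -0.2444 × log₂(0.2444) = 0.4968
  p(2,2)=2/15: -0.1333 × log₂(0.1333) = 0.3876
H(X,Y) = 2.7973 bits


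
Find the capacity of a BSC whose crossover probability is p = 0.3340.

For BSC with error probability p:
C = 1 - H(p) where H(p) is binary entropy
H(0.3340) = -0.3340 × log₂(0.3340) - 0.6660 × log₂(0.6660)
H(p) = 0.9190
C = 1 - 0.9190 = 0.0810 bits/use


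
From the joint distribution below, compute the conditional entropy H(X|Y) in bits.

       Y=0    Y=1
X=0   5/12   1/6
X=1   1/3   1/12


H(X|Y) = Σ_y p(y) H(X|Y=y)
  p(Y=0) = 3/4, H(X|Y=0) = 0.9911
  p(Y=1) = 1/4, H(X|Y=1) = 0.9183
H(X|Y) = 0.7500×0.9911 + 0.2500×0.9183 = 0.9729 bits


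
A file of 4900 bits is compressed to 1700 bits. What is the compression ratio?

Compression ratio = Original / Compressed
= 4900 / 1700 = 2.88:1


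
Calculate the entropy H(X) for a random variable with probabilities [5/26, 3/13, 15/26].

H(X) = -Σ p(x) log₂ p(x)
  -5/26 × log₂(5/26) = 0.4574
  -3/13 × log₂(3/13) = 0.4882
  -15/26 × log₂(15/26) = 0.4578
H(X) = 1.4034 bits


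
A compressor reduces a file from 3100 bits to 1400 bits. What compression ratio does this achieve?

Compression ratio = Original / Compressed
= 3100 / 1400 = 2.21:1


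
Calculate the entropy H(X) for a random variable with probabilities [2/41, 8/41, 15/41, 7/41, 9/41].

H(X) = -Σ p(x) log₂ p(x)
  -2/41 × log₂(2/41) = 0.2126
  -8/41 × log₂(8/41) = 0.4600
  -15/41 × log₂(15/41) = 0.5307
  -7/41 × log₂(7/41) = 0.4354
  -9/41 × log₂(9/41) = 0.4802
H(X) = 2.1189 bits


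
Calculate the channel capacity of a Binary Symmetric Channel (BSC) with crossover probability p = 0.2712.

For BSC with error probability p:
C = 1 - H(p) where H(p) is binary entropy
H(0.2712) = -0.2712 × log₂(0.2712) - 0.7288 × log₂(0.7288)
H(p) = 0.8432
C = 1 - 0.8432 = 0.1568 bits/use


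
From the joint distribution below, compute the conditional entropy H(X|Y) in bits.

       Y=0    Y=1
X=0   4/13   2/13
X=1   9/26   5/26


H(X|Y) = Σ_y p(y) H(X|Y=y)
  p(Y=0) = 17/26, H(X|Y=0) = 0.9975
  p(Y=1) = 9/26, H(X|Y=1) = 0.9911
H(X|Y) = 0.6538×0.9975 + 0.3462×0.9911 = 0.9953 bits


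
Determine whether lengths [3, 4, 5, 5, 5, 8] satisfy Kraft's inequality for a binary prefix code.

Kraft inequality: Σ 2^(-l_i) ≤ 1 for prefix-free code
Calculating: 2^(-3) + 2^(-4) + 2^(-5) + 2^(-5) + 2^(-5) + 2^(-8)
= 0.125 + 0.0625 + 0.03125 + 0.03125 + 0.03125 + 0.00390625
= 0.2852
Since 0.2852 ≤ 1, prefix-free code exists


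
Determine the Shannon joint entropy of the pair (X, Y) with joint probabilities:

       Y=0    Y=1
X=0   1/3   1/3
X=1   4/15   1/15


H(X,Y) = -Σ p(x,y) log₂ p(x,y)
  p(0,0)=1/3: -0.3333 × log₂(0.3333) = 0.5283
  p(0,1)=1/3: -0.3333 × log₂(0.3333) = 0.5283
  p(1,0)=4/15: -0.2667 × log₂(0.2667) = 0.5085
  p(1,1)=1/15: -0.0667 × log₂(0.0667) = 0.2605
H(X,Y) = 1.8256 bits


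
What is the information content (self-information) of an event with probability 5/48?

Information content I(x) = -log₂(p(x))
I = -log₂(5/48) = -log₂(0.1042)
I = 3.2630 bits


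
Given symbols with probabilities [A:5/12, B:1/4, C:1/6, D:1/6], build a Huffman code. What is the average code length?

Huffman tree construction:
Combine smallest probabilities repeatedly
Resulting codes:
  A: 0 (length 1)
  B: 10 (length 2)
  C: 110 (length 3)
  D: 111 (length 3)
Average length = Σ p(s) × length(s) = 1.9167 bits


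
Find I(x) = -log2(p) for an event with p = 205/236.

Information content I(x) = -log₂(p(x))
I = -log₂(205/236) = -log₂(0.8686)
I = 0.2032 bits


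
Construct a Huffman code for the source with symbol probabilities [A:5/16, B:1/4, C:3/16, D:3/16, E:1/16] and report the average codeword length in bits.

Huffman tree construction:
Combine smallest probabilities repeatedly
Resulting codes:
  A: 11 (length 2)
  B: 01 (length 2)
  C: 101 (length 3)
  D: 00 (length 2)
  E: 100 (length 3)
Average length = Σ p(s) × length(s) = 2.2500 bits


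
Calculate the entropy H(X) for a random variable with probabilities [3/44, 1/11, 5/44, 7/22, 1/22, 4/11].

H(X) = -Σ p(x) log₂ p(x)
  -3/44 × log₂(3/44) = 0.2642
  -1/11 × log₂(1/11) = 0.3145
  -5/44 × log₂(5/44) = 0.3565
  -7/22 × log₂(7/22) = 0.5257
  -1/22 × log₂(1/22) = 0.2027
  -4/11 × log₂(4/11) = 0.5307
H(X) = 2.1943 bits


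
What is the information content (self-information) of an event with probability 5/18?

Information content I(x) = -log₂(p(x))
I = -log₂(5/18) = -log₂(0.2778)
I = 1.8480 bits


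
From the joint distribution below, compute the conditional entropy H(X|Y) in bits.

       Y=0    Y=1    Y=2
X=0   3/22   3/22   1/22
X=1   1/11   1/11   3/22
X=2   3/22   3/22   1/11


H(X|Y) = Σ_y p(y) H(X|Y=y)
  p(Y=0) = 4/11, H(X|Y=0) = 1.5613
  p(Y=1) = 4/11, H(X|Y=1) = 1.5613
  p(Y=2) = 3/11, H(X|Y=2) = 1.4591
H(X|Y) = 0.3636×1.5613 + 0.3636×1.5613 + 0.2727×1.4591 = 1.5334 bits


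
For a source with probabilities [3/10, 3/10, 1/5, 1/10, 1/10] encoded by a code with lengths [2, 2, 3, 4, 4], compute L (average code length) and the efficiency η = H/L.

Average length L = Σ p_i × l_i = 2.6000 bits
Entropy H = 2.1710 bits
Efficiency η = H/L × 100% = 83.50%


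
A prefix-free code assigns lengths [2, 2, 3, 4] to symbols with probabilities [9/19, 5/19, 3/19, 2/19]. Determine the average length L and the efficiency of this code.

Average length L = Σ p_i × l_i = 2.3684 bits
Entropy H = 1.7798 bits
Efficiency η = H/L × 100% = 75.15%


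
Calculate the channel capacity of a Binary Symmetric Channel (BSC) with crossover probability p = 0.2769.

For BSC with error probability p:
C = 1 - H(p) where H(p) is binary entropy
H(0.2769) = -0.2769 × log₂(0.2769) - 0.7231 × log₂(0.7231)
H(p) = 0.8512
C = 1 - 0.8512 = 0.1488 bits/use


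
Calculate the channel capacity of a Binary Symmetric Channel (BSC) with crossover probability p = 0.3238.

For BSC with error probability p:
C = 1 - H(p) where H(p) is binary entropy
H(0.3238) = -0.3238 × log₂(0.3238) - 0.6762 × log₂(0.6762)
H(p) = 0.9085
C = 1 - 0.9085 = 0.0915 bits/use


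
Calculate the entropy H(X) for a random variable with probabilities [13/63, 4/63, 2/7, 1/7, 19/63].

H(X) = -Σ p(x) log₂ p(x)
  -13/63 × log₂(13/63) = 0.4698
  -4/63 × log₂(4/63) = 0.2525
  -2/7 × log₂(2/7) = 0.5164
  -1/7 × log₂(1/7) = 0.4011
  -19/63 × log₂(19/63) = 0.5216
H(X) = 2.1613 bits


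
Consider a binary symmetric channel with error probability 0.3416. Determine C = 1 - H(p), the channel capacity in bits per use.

For BSC with error probability p:
C = 1 - H(p) where H(p) is binary entropy
H(0.3416) = -0.3416 × log₂(0.3416) - 0.6584 × log₂(0.6584)
H(p) = 0.9263
C = 1 - 0.9263 = 0.0737 bits/use


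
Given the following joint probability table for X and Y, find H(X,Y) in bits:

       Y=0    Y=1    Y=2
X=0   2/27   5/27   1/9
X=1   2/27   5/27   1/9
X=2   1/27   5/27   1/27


H(X,Y) = -Σ p(x,y) log₂ p(x,y)
  p(0,0)=2/27: -0.0741 × log₂(0.0741) = 0.2781
  p(0,1)=5/27: -0.1852 × log₂(0.1852) = 0.4505
  p(0,2)=1/9: -0.1111 × log₂(0.1111) = 0.3522
  p(1,0)=2/27: -0.0741 × log₂(0.0741) = 0.2781
  p(1,1)=5/27: -0.1852 × log₂(0.1852) = 0.4505
  p(1,2)=1/9: -0.1111 × log₂(0.1111) = 0.3522
  p(2,0)=1/27: -0.0370 × log₂(0.0370) = 0.1761
  p(2,1)=5/27: -0.1852 × log₂(0.1852) = 0.4505
  p(2,2)=1/27: -0.0370 × log₂(0.0370) = 0.1761
H(X,Y) = 2.9646 bits


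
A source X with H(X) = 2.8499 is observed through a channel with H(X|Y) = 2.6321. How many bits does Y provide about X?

I(X;Y) = H(X) - H(X|Y)
I(X;Y) = 2.8499 - 2.6321 = 0.2178 bits


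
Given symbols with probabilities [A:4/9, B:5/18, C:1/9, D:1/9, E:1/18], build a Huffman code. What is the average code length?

Huffman tree construction:
Combine smallest probabilities repeatedly
Resulting codes:
  A: 0 (length 1)
  B: 10 (length 2)
  C: 1111 (length 4)
  D: 110 (length 3)
  E: 1110 (length 4)
Average length = Σ p(s) × length(s) = 2.0000 bits


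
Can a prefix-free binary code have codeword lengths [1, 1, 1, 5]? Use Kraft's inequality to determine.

Kraft inequality: Σ 2^(-l_i) ≤ 1 for prefix-free code
Calculating: 2^(-1) + 2^(-1) + 2^(-1) + 2^(-5)
= 0.5 + 0.5 + 0.5 + 0.03125
= 1.5312
Since 1.5312 > 1, prefix-free code does not exist


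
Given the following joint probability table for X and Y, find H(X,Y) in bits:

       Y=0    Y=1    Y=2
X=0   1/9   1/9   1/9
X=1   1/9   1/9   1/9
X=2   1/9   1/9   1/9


H(X,Y) = -Σ p(x,y) log₂ p(x,y)
  p(0,0)=1/9: -0.1111 × log₂(0.1111) = 0.3522
  p(0,1)=1/9: -0.1111 × log₂(0.1111) = 0.3522
  p(0,2)=1/9: -0.1111 × log₂(0.1111) = 0.3522
  p(1,0)=1/9: -0.1111 × log₂(0.1111) = 0.3522
  p(1,1)=1/9: -0.1111 × log₂(0.1111) = 0.3522
  p(1,2)=1/9: -0.1111 × log₂(0.1111) = 0.3522
  p(2,0)=1/9: -0.1111 × log₂(0.1111) = 0.3522
  p(2,1)=1/9: -0.1111 × log₂(0.1111) = 0.3522
  p(2,2)=1/9: -0.1111 × log₂(0.1111) = 0.3522
H(X,Y) = 3.1699 bits


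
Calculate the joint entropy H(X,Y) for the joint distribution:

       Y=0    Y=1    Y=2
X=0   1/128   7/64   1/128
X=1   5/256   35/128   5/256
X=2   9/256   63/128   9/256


H(X,Y) = -Σ p(x,y) log₂ p(x,y)
  p(0,0)=1/128: -0.0078 × log₂(0.0078) = 0.0547
  p(0,1)=7/64: -0.1094 × log₂(0.1094) = 0.3492
  p(0,2)=1/128: -0.0078 × log₂(0.0078) = 0.0547
  p(1,0)=5/256: -0.0195 × log₂(0.0195) = 0.1109
  p(1,1)=35/128: -0.2734 × log₂(0.2734) = 0.5115
  p(1,2)=5/256: -0.0195 × log₂(0.0195) = 0.1109
  p(2,0)=9/256: -0.0352 × log₂(0.0352) = 0.1698
  p(2,1)=63/128: -0.4922 × log₂(0.4922) = 0.5034
  p(2,2)=9/256: -0.0352 × log₂(0.0352) = 0.1698
H(X,Y) = 2.0349 bits


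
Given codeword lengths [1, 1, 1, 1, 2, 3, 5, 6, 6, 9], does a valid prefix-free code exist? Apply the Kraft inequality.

Kraft inequality: Σ 2^(-l_i) ≤ 1 for prefix-free code
Calculating: 2^(-1) + 2^(-1) + 2^(-1) + 2^(-1) + 2^(-2) + 2^(-3) + 2^(-5) + 2^(-6) + 2^(-6) + 2^(-9)
= 0.5 + 0.5 + 0.5 + 0.5 + 0.25 + 0.125 + 0.03125 + 0.015625 + 0.015625 + 0.001953125
= 2.4395
Since 2.4395 > 1, prefix-free code does not exist


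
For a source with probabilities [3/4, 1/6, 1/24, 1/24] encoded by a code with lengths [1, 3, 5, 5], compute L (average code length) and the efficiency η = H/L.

Average length L = Σ p_i × l_i = 1.6667 bits
Entropy H = 1.1242 bits
Efficiency η = H/L × 100% = 67.45%


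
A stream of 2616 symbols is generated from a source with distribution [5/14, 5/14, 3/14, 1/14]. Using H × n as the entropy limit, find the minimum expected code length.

Entropy H = 1.8092 bits/symbol
Minimum bits = H × n = 1.8092 × 2616
= 4732.87 bits


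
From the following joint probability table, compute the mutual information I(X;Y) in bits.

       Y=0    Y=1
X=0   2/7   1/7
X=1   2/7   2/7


H(X) = 0.9852, H(Y) = 0.9852, H(X,Y) = 1.9502
I(X;Y) = H(X) + H(Y) - H(X,Y) = 0.0202 bits


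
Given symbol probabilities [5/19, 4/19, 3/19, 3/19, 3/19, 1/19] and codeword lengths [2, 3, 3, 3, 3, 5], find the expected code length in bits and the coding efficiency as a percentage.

Average length L = Σ p_i × l_i = 2.8421 bits
Entropy H = 2.4651 bits
Efficiency η = H/L × 100% = 86.73%


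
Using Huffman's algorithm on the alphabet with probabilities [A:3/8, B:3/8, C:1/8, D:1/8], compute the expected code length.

Huffman tree construction:
Combine smallest probabilities repeatedly
Resulting codes:
  A: 11 (length 2)
  B: 0 (length 1)
  C: 100 (length 3)
  D: 101 (length 3)
Average length = Σ p(s) × length(s) = 1.8750 bits


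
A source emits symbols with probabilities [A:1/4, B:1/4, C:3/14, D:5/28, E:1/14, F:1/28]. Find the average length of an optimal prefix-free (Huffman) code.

Huffman tree construction:
Combine smallest probabilities repeatedly
Resulting codes:
  A: 01 (length 2)
  B: 10 (length 2)
  C: 00 (length 2)
  D: 111 (length 3)
  E: 1101 (length 4)
  F: 1100 (length 4)
Average length = Σ p(s) × length(s) = 2.3929 bits


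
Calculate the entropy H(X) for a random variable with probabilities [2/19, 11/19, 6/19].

H(X) = -Σ p(x) log₂ p(x)
  -2/19 × log₂(2/19) = 0.3419
  -11/19 × log₂(11/19) = 0.4565
  -6/19 × log₂(6/19) = 0.5251
H(X) = 1.3235 bits


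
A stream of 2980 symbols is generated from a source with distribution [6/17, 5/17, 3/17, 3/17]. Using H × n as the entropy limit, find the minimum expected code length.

Entropy H = 1.9328 bits/symbol
Minimum bits = H × n = 1.9328 × 2980
= 5759.76 bits


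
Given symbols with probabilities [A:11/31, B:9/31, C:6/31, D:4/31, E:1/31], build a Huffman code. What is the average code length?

Huffman tree construction:
Combine smallest probabilities repeatedly
Resulting codes:
  A: 11 (length 2)
  B: 10 (length 2)
  C: 01 (length 2)
  D: 001 (length 3)
  E: 000 (length 3)
Average length = Σ p(s) × length(s) = 2.1613 bits


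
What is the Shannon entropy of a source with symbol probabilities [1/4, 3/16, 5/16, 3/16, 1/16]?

H(X) = -Σ p(x) log₂ p(x)
  -1/4 × log₂(1/4) = 0.5000
  -3/16 × log₂(3/16) = 0.4528
  -5/16 × log₂(5/16) = 0.5244
  -3/16 × log₂(3/16) = 0.4528
  -1/16 × log₂(1/16) = 0.2500
H(X) = 2.1800 bits


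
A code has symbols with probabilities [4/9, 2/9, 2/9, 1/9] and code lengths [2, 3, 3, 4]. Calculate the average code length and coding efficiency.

Average length L = Σ p_i × l_i = 2.6667 bits
Entropy H = 1.8366 bits
Efficiency η = H/L × 100% = 68.87%


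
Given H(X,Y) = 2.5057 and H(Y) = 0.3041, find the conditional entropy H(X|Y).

Chain rule: H(X,Y) = H(X|Y) + H(Y)
H(X|Y) = H(X,Y) - H(Y) = 2.5057 - 0.3041 = 2.2016 bits


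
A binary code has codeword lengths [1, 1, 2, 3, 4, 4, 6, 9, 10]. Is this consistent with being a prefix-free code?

Kraft inequality: Σ 2^(-l_i) ≤ 1 for prefix-free code
Calculating: 2^(-1) + 2^(-1) + 2^(-2) + 2^(-3) + 2^(-4) + 2^(-4) + 2^(-6) + 2^(-9) + 2^(-10)
= 0.5 + 0.5 + 0.25 + 0.125 + 0.0625 + 0.0625 + 0.015625 + 0.001953125 + 0.0009765625
= 1.5186
Since 1.5186 > 1, prefix-free code does not exist


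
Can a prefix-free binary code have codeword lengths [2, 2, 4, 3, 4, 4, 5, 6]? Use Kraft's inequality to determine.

Kraft inequality: Σ 2^(-l_i) ≤ 1 for prefix-free code
Calculating: 2^(-2) + 2^(-2) + 2^(-4) + 2^(-3) + 2^(-4) + 2^(-4) + 2^(-5) + 2^(-6)
= 0.25 + 0.25 + 0.0625 + 0.125 + 0.0625 + 0.0625 + 0.03125 + 0.015625
= 0.8594
Since 0.8594 ≤ 1, prefix-free code exists


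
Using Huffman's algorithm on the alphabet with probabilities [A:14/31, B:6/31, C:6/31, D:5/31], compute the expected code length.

Huffman tree construction:
Combine smallest probabilities repeatedly
Resulting codes:
  A: 0 (length 1)
  B: 111 (length 3)
  C: 10 (length 2)
  D: 110 (length 3)
Average length = Σ p(s) × length(s) = 1.9032 bits


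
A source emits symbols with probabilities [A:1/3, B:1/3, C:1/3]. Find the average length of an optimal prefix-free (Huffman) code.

Huffman tree construction:
Combine smallest probabilities repeatedly
Resulting codes:
  A: 10 (length 2)
  B: 11 (length 2)
  C: 0 (length 1)
Average length = Σ p(s) × length(s) = 1.6667 bits


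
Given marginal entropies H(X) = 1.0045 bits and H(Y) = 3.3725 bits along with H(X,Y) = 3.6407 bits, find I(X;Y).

I(X;Y) = H(X) + H(Y) - H(X,Y)
I(X;Y) = 1.0045 + 3.3725 - 3.6407 = 0.7363 bits


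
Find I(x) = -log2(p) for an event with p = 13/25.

Information content I(x) = -log₂(p(x))
I = -log₂(13/25) = -log₂(0.5200)
I = 0.9434 bits


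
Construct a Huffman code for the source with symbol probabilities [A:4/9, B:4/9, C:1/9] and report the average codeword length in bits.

Huffman tree construction:
Combine smallest probabilities repeatedly
Resulting codes:
  A: 11 (length 2)
  B: 0 (length 1)
  C: 10 (length 2)
Average length = Σ p(s) × length(s) = 1.5556 bits


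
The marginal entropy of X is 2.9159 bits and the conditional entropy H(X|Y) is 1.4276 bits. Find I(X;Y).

I(X;Y) = H(X) - H(X|Y)
I(X;Y) = 2.9159 - 1.4276 = 1.4883 bits


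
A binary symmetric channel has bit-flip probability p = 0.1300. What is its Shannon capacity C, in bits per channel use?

For BSC with error probability p:
C = 1 - H(p) where H(p) is binary entropy
H(0.1300) = -0.1300 × log₂(0.1300) - 0.8700 × log₂(0.8700)
H(p) = 0.5574
C = 1 - 0.5574 = 0.4426 bits/use


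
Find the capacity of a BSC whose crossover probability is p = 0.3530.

For BSC with error probability p:
C = 1 - H(p) where H(p) is binary entropy
H(0.3530) = -0.3530 × log₂(0.3530) - 0.6470 × log₂(0.6470)
H(p) = 0.9367
C = 1 - 0.9367 = 0.0633 bits/use


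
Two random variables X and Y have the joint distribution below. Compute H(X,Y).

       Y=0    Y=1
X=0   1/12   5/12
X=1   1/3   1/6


H(X,Y) = -Σ p(x,y) log₂ p(x,y)
  p(0,0)=1/12: -0.0833 × log₂(0.0833) = 0.2987
  p(0,1)=5/12: -0.4167 × log₂(0.4167) = 0.5263
  p(1,0)=1/3: -0.3333 × log₂(0.3333) = 0.5283
  p(1,1)=1/6: -0.1667 × log₂(0.1667) = 0.4308
H(X,Y) = 1.7842 bits


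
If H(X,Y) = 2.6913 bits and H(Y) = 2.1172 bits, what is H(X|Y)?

Chain rule: H(X,Y) = H(X|Y) + H(Y)
H(X|Y) = H(X,Y) - H(Y) = 2.6913 - 2.1172 = 0.5741 bits


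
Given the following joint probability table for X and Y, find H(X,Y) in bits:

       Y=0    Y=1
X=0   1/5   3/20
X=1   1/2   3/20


H(X,Y) = -Σ p(x,y) log₂ p(x,y)
  p(0,0)=1/5: -0.2000 × log₂(0.2000) = 0.4644
  p(0,1)=3/20: -0.1500 × log₂(0.1500) = 0.4105
  p(1,0)=1/2: -0.5000 × log₂(0.5000) = 0.5000
  p(1,1)=3/20: -0.1500 × log₂(0.1500) = 0.4105
H(X,Y) = 1.7855 bits


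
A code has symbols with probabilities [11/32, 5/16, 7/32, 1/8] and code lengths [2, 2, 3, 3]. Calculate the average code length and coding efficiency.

Average length L = Σ p_i × l_i = 2.3438 bits
Entropy H = 1.9086 bits
Efficiency η = H/L × 100% = 81.43%


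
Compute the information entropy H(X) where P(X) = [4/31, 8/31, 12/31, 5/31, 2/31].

H(X) = -Σ p(x) log₂ p(x)
  -4/31 × log₂(4/31) = 0.3812
  -8/31 × log₂(8/31) = 0.5043
  -12/31 × log₂(12/31) = 0.5300
  -5/31 × log₂(5/31) = 0.4246
  -2/31 × log₂(2/31) = 0.2551
H(X) = 2.0952 bits


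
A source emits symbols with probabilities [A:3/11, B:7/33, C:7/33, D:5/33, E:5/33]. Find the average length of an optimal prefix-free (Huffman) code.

Huffman tree construction:
Combine smallest probabilities repeatedly
Resulting codes:
  A: 10 (length 2)
  B: 00 (length 2)
  C: 01 (length 2)
  D: 110 (length 3)
  E: 111 (length 3)
Average length = Σ p(s) × length(s) = 2.3030 bits


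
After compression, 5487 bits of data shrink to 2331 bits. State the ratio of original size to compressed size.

Compression ratio = Original / Compressed
= 5487 / 2331 = 2.35:1


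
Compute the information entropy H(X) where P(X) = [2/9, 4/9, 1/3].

H(X) = -Σ p(x) log₂ p(x)
  -2/9 × log₂(2/9) = 0.4822
  -4/9 × log₂(4/9) = 0.5200
  -1/3 × log₂(1/3) = 0.5283
H(X) = 1.5305 bits


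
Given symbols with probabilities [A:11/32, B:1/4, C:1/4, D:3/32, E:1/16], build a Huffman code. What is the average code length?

Huffman tree construction:
Combine smallest probabilities repeatedly
Resulting codes:
  A: 11 (length 2)
  B: 01 (length 2)
  C: 10 (length 2)
  D: 001 (length 3)
  E: 000 (length 3)
Average length = Σ p(s) × length(s) = 2.1562 bits
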